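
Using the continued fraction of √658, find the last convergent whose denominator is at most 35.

√658 = [25; 1, 1, 1, 6, 1, 1, 1, 50, …] (period length 8).
Convergents:
  p_0/q_0 = 25/1
  p_1/q_1 = 26/1
  p_2/q_2 = 51/2
  p_3/q_3 = 77/3
  p_4/q_4 = 513/20
  p_5/q_5 = 590/23
  p_6/q_6 = 1103/43
q_5 = 23 ≤ 35 < 43 = q_6, so the answer is 590/23.

590/23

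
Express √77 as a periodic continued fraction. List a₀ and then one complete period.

a₀ = ⌊√77⌋ = 8.
With m₀=0, d₀=1 and mₖ₊₁ = dₖaₖ − mₖ, dₖ₊₁ = (n − mₖ₊₁²)/dₖ, aₖ₊₁ = ⌊(a₀+mₖ₊₁)/dₖ₊₁⌋:
  k=1: m=8, d=13, a=1
  k=2: m=5, d=4, a=3
  k=3: m=7, d=7, a=2
  k=4: m=7, d=4, a=3
  k=5: m=5, d=13, a=1
  k=6: m=8, d=1, a=16
d=1 and a=2a₀=16 at k=6, so the next step gives (m, d) = (8, 13) again — its k=1 value — and the period has length 6.

[8; 1, 3, 2, 3, 1, 16]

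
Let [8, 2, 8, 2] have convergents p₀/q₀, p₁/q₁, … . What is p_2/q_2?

144/17

Using pₖ = aₖpₖ₋₁ + pₖ₋₂, qₖ = aₖqₖ₋₁ + qₖ₋₂ (with p₋₁=1, p₋₂=0, q₋₁=0, q₋₂=1):
  k=0: a=8, p=8, q=1
  k=1: a=2, p=17, q=2
  k=2: a=8, p=144, q=17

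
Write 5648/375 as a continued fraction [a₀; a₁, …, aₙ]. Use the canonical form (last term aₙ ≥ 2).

[15; 16, 3, 3, 2]

5648 = 15×375 + 23
375 = 16×23 + 7
23 = 3×7 + 2
7 = 3×2 + 1
2 = 2×1 + 0  (stop)
So 5648/375 = [15; 16, 3, 3, 2].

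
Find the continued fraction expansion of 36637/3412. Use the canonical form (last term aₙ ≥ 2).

36637 = 10*3412 + 2517
3412 = 1*2517 + 895
2517 = 2*895 + 727
895 = 1*727 + 168
727 = 4*168 + 55
168 = 3*55 + 3
55 = 18*3 + 1
3 = 3*1 + 0  (stop)
So 36637/3412 = [10; 1, 2, 1, 4, 3, 18, 3].

[10; 1, 2, 1, 4, 3, 18, 3]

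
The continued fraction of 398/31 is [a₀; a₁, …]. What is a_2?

5

398 = 12·31 + 26   →  a_0 = 12
31 = 1·26 + 5   →  a_1 = 1
26 = 5·5 + 1   →  a_2 = 5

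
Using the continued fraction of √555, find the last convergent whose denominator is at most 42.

√555 = [23; 1, 1, 3, 1, 3, 1, 1, 46, …] (period length 8).
Convergents:
  p_0/q_0 = 23/1
  p_1/q_1 = 24/1
  p_2/q_2 = 47/2
  p_3/q_3 = 165/7
  p_4/q_4 = 212/9
  p_5/q_5 = 801/34
  p_6/q_6 = 1013/43
q_5 = 34 ≤ 42 < 43 = q_6, so the answer is 801/34.

801/34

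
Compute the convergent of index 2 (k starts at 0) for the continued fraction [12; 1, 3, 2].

Using pₖ = aₖpₖ₋₁ + pₖ₋₂, qₖ = aₖqₖ₋₁ + qₖ₋₂ (with p₋₁=1, p₋₂=0, q₋₁=0, q₋₂=1):
  k=0: a=12, p=12, q=1
  k=1: a=1, p=13, q=1
  k=2: a=3, p=51, q=4

51/4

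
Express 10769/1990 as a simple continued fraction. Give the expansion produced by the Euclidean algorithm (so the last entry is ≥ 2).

[5; 2, 2, 3, 16, 2, 3]

10769 = 5*1990 + 819
1990 = 2*819 + 352
819 = 2*352 + 115
352 = 3*115 + 7
115 = 16*7 + 3
7 = 2*3 + 1
3 = 3*1 + 0  (stop)
So 10769/1990 = [5; 2, 2, 3, 16, 2, 3].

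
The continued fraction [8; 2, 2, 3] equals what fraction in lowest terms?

143/17

Fold from the inside: start with 3/1.
  2 + 1/3 = 7/3
  2 + 3/7 = 17/7
  8 + 7/17 = 143/17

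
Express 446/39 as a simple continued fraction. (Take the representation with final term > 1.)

446 = 11*39 + 17
39 = 2*17 + 5
17 = 3*5 + 2
5 = 2*2 + 1
2 = 2*1 + 0  (stop)
So 446/39 = [11; 2, 3, 2, 2].

[11; 2, 3, 2, 2]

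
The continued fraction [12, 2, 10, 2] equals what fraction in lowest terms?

Fold from the inside: start with 2/1.
  10 + 1/2 = 21/2
  2 + 2/21 = 44/21
  12 + 21/44 = 549/44

549/44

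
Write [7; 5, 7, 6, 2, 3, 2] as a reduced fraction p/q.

27253/3788

Fold from the inside: start with 2/1.
  3 + 1/2 = 7/2
  2 + 2/7 = 16/7
  6 + 7/16 = 103/16
  7 + 16/103 = 737/103
  5 + 103/737 = 3788/737
  7 + 737/3788 = 27253/3788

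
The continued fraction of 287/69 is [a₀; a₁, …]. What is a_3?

287 = 4·69 + 11   →  a_0 = 4
69 = 6·11 + 3   →  a_1 = 6
11 = 3·3 + 2   →  a_2 = 3
3 = 1·2 + 1   →  a_3 = 1

1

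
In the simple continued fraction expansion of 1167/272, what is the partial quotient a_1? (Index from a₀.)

3

1167 = 4·272 + 79   →  a_0 = 4
272 = 3·79 + 35   →  a_1 = 3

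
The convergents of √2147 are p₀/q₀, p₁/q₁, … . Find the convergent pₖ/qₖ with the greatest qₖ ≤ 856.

19322/417

√2147 = [46; 2, 1, 45, 1, 2, 92, …] (period length 6).
Convergents:
  p_0/q_0 = 46/1
  p_1/q_1 = 93/2
  p_2/q_2 = 139/3
  p_3/q_3 = 6348/137
  p_4/q_4 = 6487/140
  p_5/q_5 = 19322/417
  p_6/q_6 = 1784111/38504
q_5 = 417 ≤ 856 < 38504 = q_6, so the answer is 19322/417.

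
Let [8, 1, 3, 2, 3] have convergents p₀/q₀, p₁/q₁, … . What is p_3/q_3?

Using pₖ = aₖpₖ₋₁ + pₖ₋₂, qₖ = aₖqₖ₋₁ + qₖ₋₂ (with p₋₁=1, p₋₂=0, q₋₁=0, q₋₂=1):
  k=0: a=8, p=8, q=1
  k=1: a=1, p=9, q=1
  k=2: a=3, p=35, q=4
  k=3: a=2, p=79, q=9

79/9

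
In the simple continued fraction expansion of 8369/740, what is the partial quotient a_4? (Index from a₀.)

8369 = 11·740 + 229   →  a_0 = 11
740 = 3·229 + 53   →  a_1 = 3
229 = 4·53 + 17   →  a_2 = 4
53 = 3·17 + 2   →  a_3 = 3
17 = 8·2 + 1   →  a_4 = 8

8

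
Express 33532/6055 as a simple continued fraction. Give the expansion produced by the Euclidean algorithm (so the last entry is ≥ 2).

33532 = 5×6055 + 3257
6055 = 1×3257 + 2798
3257 = 1×2798 + 459
2798 = 6×459 + 44
459 = 10×44 + 19
44 = 2×19 + 6
19 = 3×6 + 1
6 = 6×1 + 0  (stop)
So 33532/6055 = [5; 1, 1, 6, 10, 2, 3, 6].

[5; 1, 1, 6, 10, 2, 3, 6]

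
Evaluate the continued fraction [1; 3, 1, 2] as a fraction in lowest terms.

Using pₖ = aₖpₖ₋₁ + pₖ₋₂ and qₖ = aₖqₖ₋₁ + qₖ₋₂:
  k=0: a=1, p=1, q=1
  k=1: a=3, p=4, q=3
  k=2: a=1, p=5, q=4
  k=3: a=2, p=14, q=11

14/11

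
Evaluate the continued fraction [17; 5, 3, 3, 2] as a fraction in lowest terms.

Using pₖ = aₖpₖ₋₁ + pₖ₋₂ and qₖ = aₖqₖ₋₁ + qₖ₋₂:
  k=0: a=17, p=17, q=1
  k=1: a=5, p=86, q=5
  k=2: a=3, p=275, q=16
  k=3: a=3, p=911, q=53
  k=4: a=2, p=2097, q=122

2097/122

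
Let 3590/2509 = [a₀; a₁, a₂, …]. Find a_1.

2

3590 = 1·2509 + 1081   →  a_0 = 1
2509 = 2·1081 + 347   →  a_1 = 2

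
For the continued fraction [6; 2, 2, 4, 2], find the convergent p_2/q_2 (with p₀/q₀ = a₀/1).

Using pₖ = aₖpₖ₋₁ + pₖ₋₂, qₖ = aₖqₖ₋₁ + qₖ₋₂ (with p₋₁=1, p₋₂=0, q₋₁=0, q₋₂=1):
  k=0: a=6, p=6, q=1
  k=1: a=2, p=13, q=2
  k=2: a=2, p=32, q=5

32/5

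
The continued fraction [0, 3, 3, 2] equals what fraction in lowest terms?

7/23

Fold from the inside: start with 2/1.
  3 + 1/2 = 7/2
  3 + 2/7 = 23/7
  0 + 7/23 = 7/23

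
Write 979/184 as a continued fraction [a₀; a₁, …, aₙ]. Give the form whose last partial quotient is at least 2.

979 = 5*184 + 59
184 = 3*59 + 7
59 = 8*7 + 3
7 = 2*3 + 1
3 = 3*1 + 0  (stop)
So 979/184 = [5; 3, 8, 2, 3].

[5; 3, 8, 2, 3]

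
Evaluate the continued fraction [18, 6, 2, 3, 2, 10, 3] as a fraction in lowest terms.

60421/3328

Using pₖ = aₖpₖ₋₁ + pₖ₋₂ and qₖ = aₖqₖ₋₁ + qₖ₋₂:
  k=0: a=18, p=18, q=1
  k=1: a=6, p=109, q=6
  k=2: a=2, p=236, q=13
  k=3: a=3, p=817, q=45
  k=4: a=2, p=1870, q=103
  k=5: a=10, p=19517, q=1075
  k=6: a=3, p=60421, q=3328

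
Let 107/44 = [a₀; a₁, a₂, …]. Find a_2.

3

107 = 2·44 + 19   →  a_0 = 2
44 = 2·19 + 6   →  a_1 = 2
19 = 3·6 + 1   →  a_2 = 3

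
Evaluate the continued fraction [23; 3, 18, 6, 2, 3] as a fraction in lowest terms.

58225/2496

Fold from the inside: start with 3/1.
  2 + 1/3 = 7/3
  6 + 3/7 = 45/7
  18 + 7/45 = 817/45
  3 + 45/817 = 2496/817
  23 + 817/2496 = 58225/2496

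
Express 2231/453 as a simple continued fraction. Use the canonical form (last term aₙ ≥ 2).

2231 = 4·453 + 419
453 = 1·419 + 34
419 = 12·34 + 11
34 = 3·11 + 1
11 = 11·1 + 0  (stop)
So 2231/453 = [4; 1, 12, 3, 11].

[4; 1, 12, 3, 11]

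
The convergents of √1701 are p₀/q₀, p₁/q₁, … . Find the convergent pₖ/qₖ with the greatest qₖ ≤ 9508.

161797/3923

√1701 = [41; 4, 8, 1, 10, 1, 8, 4, 82, …] (period length 8).
Convergents:
  p_0/q_0 = 41/1
  p_1/q_1 = 165/4
  p_2/q_2 = 1361/33
  p_3/q_3 = 1526/37
  p_4/q_4 = 16621/403
  p_5/q_5 = 18147/440
  p_6/q_6 = 161797/3923
  p_7/q_7 = 665335/16132
q_6 = 3923 ≤ 9508 < 16132 = q_7, so the answer is 161797/3923.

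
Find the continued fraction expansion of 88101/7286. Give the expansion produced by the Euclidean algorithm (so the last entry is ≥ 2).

[12; 10, 1, 8, 6, 12]

88101 = 12×7286 + 669
7286 = 10×669 + 596
669 = 1×596 + 73
596 = 8×73 + 12
73 = 6×12 + 1
12 = 12×1 + 0  (stop)
So 88101/7286 = [12; 10, 1, 8, 6, 12].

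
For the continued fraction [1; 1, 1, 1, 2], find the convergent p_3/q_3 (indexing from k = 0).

5/3

Using pₖ = aₖpₖ₋₁ + pₖ₋₂, qₖ = aₖqₖ₋₁ + qₖ₋₂ (with p₋₁=1, p₋₂=0, q₋₁=0, q₋₂=1):
  k=0: a=1, p=1, q=1
  k=1: a=1, p=2, q=1
  k=2: a=1, p=3, q=2
  k=3: a=1, p=5, q=3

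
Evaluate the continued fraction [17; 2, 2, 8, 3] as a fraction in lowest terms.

Fold from the inside: start with 3/1.
  8 + 1/3 = 25/3
  2 + 3/25 = 53/25
  2 + 25/53 = 131/53
  17 + 53/131 = 2280/131

2280/131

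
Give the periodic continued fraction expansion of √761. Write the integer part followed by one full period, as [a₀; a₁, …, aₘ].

[27; 1, 1, 2, 2, 1, 1, 54]

a₀ = ⌊√761⌋ = 27.
With m₀=0, d₀=1 and mₖ₊₁ = dₖaₖ − mₖ, dₖ₊₁ = (n − mₖ₊₁²)/dₖ, aₖ₊₁ = ⌊(a₀+mₖ₊₁)/dₖ₊₁⌋:
  k=1: m=27, d=32, a=1
  k=2: m=5, d=23, a=1
  k=3: m=18, d=19, a=2
  k=4: m=20, d=19, a=2
  k=5: m=18, d=23, a=1
  k=6: m=5, d=32, a=1
  k=7: m=27, d=1, a=54
d=1 and a=2a₀=54 at k=7, so the next step gives (m, d) = (27, 32) again — its k=1 value — and the period has length 7.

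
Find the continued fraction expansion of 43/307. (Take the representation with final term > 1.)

[0; 7, 7, 6]

43 = 0*307 + 43
307 = 7*43 + 6
43 = 7*6 + 1
6 = 6*1 + 0  (stop)
So 43/307 = [0; 7, 7, 6].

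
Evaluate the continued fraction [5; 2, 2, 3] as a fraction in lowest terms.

92/17

Fold from the inside: start with 3/1.
  2 + 1/3 = 7/3
  2 + 3/7 = 17/7
  5 + 7/17 = 92/17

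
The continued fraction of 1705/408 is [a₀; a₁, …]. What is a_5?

3

1705 = 4·408 + 73   →  a_0 = 4
408 = 5·73 + 43   →  a_1 = 5
73 = 1·43 + 30   →  a_2 = 1
43 = 1·30 + 13   →  a_3 = 1
30 = 2·13 + 4   →  a_4 = 2
13 = 3·4 + 1   →  a_5 = 3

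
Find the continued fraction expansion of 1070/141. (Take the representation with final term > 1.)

1070 = 7×141 + 83
141 = 1×83 + 58
83 = 1×58 + 25
58 = 2×25 + 8
25 = 3×8 + 1
8 = 8×1 + 0  (stop)
So 1070/141 = [7; 1, 1, 2, 3, 8].

[7; 1, 1, 2, 3, 8]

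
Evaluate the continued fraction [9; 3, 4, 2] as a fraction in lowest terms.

270/29

Fold from the inside: start with 2/1.
  4 + 1/2 = 9/2
  3 + 2/9 = 29/9
  9 + 9/29 = 270/29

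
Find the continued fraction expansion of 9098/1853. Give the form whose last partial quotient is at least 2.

[4; 1, 10, 10, 2, 3, 2]

9098 = 4·1853 + 1686
1853 = 1·1686 + 167
1686 = 10·167 + 16
167 = 10·16 + 7
16 = 2·7 + 2
7 = 3·2 + 1
2 = 2·1 + 0  (stop)
So 9098/1853 = [4; 1, 10, 10, 2, 3, 2].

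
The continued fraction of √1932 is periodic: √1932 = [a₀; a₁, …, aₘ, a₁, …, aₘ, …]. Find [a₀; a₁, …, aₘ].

a₀ = ⌊√1932⌋ = 43.
With m₀=0, d₀=1 and mₖ₊₁ = dₖaₖ − mₖ, dₖ₊₁ = (n − mₖ₊₁²)/dₖ, aₖ₊₁ = ⌊(a₀+mₖ₊₁)/dₖ₊₁⌋:
  k=1: m=43, d=83, a=1
  k=2: m=40, d=4, a=20
  k=3: m=40, d=83, a=1
  k=4: m=43, d=1, a=86
d=1 and a=2a₀=86 at k=4, so the next step gives (m, d) = (43, 83) again — its k=1 value — and the period has length 4.

[43; 1, 20, 1, 86]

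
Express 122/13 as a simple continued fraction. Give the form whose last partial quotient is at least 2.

[9; 2, 1, 1, 2]

122 = 9×13 + 5
13 = 2×5 + 3
5 = 1×3 + 2
3 = 1×2 + 1
2 = 2×1 + 0  (stop)
So 122/13 = [9; 2, 1, 1, 2].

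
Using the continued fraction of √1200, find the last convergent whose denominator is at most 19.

485/14

√1200 = [34; 1, 1, 1, 3, 1, 1, 1, 68, …] (period length 8).
Convergents:
  p_0/q_0 = 34/1
  p_1/q_1 = 35/1
  p_2/q_2 = 69/2
  p_3/q_3 = 104/3
  p_4/q_4 = 381/11
  p_5/q_5 = 485/14
  p_6/q_6 = 866/25
q_5 = 14 ≤ 19 < 25 = q_6, so the answer is 485/14.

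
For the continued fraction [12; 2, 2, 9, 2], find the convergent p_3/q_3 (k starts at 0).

Using pₖ = aₖpₖ₋₁ + pₖ₋₂, qₖ = aₖqₖ₋₁ + qₖ₋₂ (with p₋₁=1, p₋₂=0, q₋₁=0, q₋₂=1):
  k=0: a=12, p=12, q=1
  k=1: a=2, p=25, q=2
  k=2: a=2, p=62, q=5
  k=3: a=9, p=583, q=47

583/47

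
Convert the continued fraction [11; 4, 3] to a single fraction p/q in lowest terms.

146/13

Fold from the inside: start with 3/1.
  4 + 1/3 = 13/3
  11 + 3/13 = 146/13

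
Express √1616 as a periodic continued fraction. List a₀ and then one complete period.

[40; 5, 80]

a₀ = ⌊√1616⌋ = 40.
With m₀=0, d₀=1 and mₖ₊₁ = dₖaₖ − mₖ, dₖ₊₁ = (n − mₖ₊₁²)/dₖ, aₖ₊₁ = ⌊(a₀+mₖ₊₁)/dₖ₊₁⌋:
  k=1: m=40, d=16, a=5
  k=2: m=40, d=1, a=80
d=1 and a=2a₀=80 at k=2, so the next step gives (m, d) = (40, 16) again — its k=1 value — and the period has length 2.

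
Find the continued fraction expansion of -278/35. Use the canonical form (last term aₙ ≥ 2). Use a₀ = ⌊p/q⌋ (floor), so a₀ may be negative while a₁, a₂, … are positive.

[-8; 17, 2]

-278 = -8×35 + 2
35 = 17×2 + 1
2 = 2×1 + 0  (stop)
So -278/35 = [-8; 17, 2].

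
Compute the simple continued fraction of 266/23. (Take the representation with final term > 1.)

[11; 1, 1, 3, 3]

266 = 11×23 + 13
23 = 1×13 + 10
13 = 1×10 + 3
10 = 3×3 + 1
3 = 3×1 + 0  (stop)
So 266/23 = [11; 1, 1, 3, 3].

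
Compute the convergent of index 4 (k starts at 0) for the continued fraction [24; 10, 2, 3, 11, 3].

Using pₖ = aₖpₖ₋₁ + pₖ₋₂, qₖ = aₖqₖ₋₁ + qₖ₋₂ (with p₋₁=1, p₋₂=0, q₋₁=0, q₋₂=1):
  k=0: a=24, p=24, q=1
  k=1: a=10, p=241, q=10
  k=2: a=2, p=506, q=21
  k=3: a=3, p=1759, q=73
  k=4: a=11, p=19855, q=824

19855/824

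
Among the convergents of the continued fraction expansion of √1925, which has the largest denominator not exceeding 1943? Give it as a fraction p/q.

30844/703

√1925 = [43; 1, 6, 1, 86, …] (period length 4).
Convergents:
  p_0/q_0 = 43/1
  p_1/q_1 = 44/1
  p_2/q_2 = 307/7
  p_3/q_3 = 351/8
  p_4/q_4 = 30493/695
  p_5/q_5 = 30844/703
  p_6/q_6 = 215557/4913
q_5 = 703 ≤ 1943 < 4913 = q_6, so the answer is 30844/703.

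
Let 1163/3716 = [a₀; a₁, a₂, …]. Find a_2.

1163 = 0·3716 + 1163   →  a_0 = 0
3716 = 3·1163 + 227   →  a_1 = 3
1163 = 5·227 + 28   →  a_2 = 5

5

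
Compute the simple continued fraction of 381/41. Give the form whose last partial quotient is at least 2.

381 = 9*41 + 12
41 = 3*12 + 5
12 = 2*5 + 2
5 = 2*2 + 1
2 = 2*1 + 0  (stop)
So 381/41 = [9; 3, 2, 2, 2].

[9; 3, 2, 2, 2]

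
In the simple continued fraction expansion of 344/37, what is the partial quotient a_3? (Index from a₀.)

1

344 = 9·37 + 11   →  a_0 = 9
37 = 3·11 + 4   →  a_1 = 3
11 = 2·4 + 3   →  a_2 = 2
4 = 1·3 + 1   →  a_3 = 1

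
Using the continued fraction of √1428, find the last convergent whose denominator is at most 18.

529/14

√1428 = [37; 1, 3, 1, 2, 1, 3, 1, 74, …] (period length 8).
Convergents:
  p_0/q_0 = 37/1
  p_1/q_1 = 38/1
  p_2/q_2 = 151/4
  p_3/q_3 = 189/5
  p_4/q_4 = 529/14
  p_5/q_5 = 718/19
q_4 = 14 ≤ 18 < 19 = q_5, so the answer is 529/14.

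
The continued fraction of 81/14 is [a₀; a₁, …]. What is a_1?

81 = 5·14 + 11   →  a_0 = 5
14 = 1·11 + 3   →  a_1 = 1

1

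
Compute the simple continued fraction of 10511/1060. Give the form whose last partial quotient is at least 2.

10511 = 9·1060 + 971
1060 = 1·971 + 89
971 = 10·89 + 81
89 = 1·81 + 8
81 = 10·8 + 1
8 = 8·1 + 0  (stop)
So 10511/1060 = [9; 1, 10, 1, 10, 8].

[9; 1, 10, 1, 10, 8]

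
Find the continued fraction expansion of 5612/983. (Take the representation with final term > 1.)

5612 = 5·983 + 697
983 = 1·697 + 286
697 = 2·286 + 125
286 = 2·125 + 36
125 = 3·36 + 17
36 = 2·17 + 2
17 = 8·2 + 1
2 = 2·1 + 0  (stop)
So 5612/983 = [5; 1, 2, 2, 3, 2, 8, 2].

[5; 1, 2, 2, 3, 2, 8, 2]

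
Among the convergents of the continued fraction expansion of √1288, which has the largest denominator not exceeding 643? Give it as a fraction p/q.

22897/638

√1288 = [35; 1, 7, 1, 70, …] (period length 4).
Convergents:
  p_0/q_0 = 35/1
  p_1/q_1 = 36/1
  p_2/q_2 = 287/8
  p_3/q_3 = 323/9
  p_4/q_4 = 22897/638
  p_5/q_5 = 23220/647
q_4 = 638 ≤ 643 < 647 = q_5, so the answer is 22897/638.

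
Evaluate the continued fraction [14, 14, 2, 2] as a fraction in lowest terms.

Using pₖ = aₖpₖ₋₁ + pₖ₋₂ and qₖ = aₖqₖ₋₁ + qₖ₋₂:
  k=0: a=14, p=14, q=1
  k=1: a=14, p=197, q=14
  k=2: a=2, p=408, q=29
  k=3: a=2, p=1013, q=72

1013/72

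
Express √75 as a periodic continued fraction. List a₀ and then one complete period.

a₀ = ⌊√75⌋ = 8.
With m₀=0, d₀=1 and mₖ₊₁ = dₖaₖ − mₖ, dₖ₊₁ = (n − mₖ₊₁²)/dₖ, aₖ₊₁ = ⌊(a₀+mₖ₊₁)/dₖ₊₁⌋:
  k=1: m=8, d=11, a=1
  k=2: m=3, d=6, a=1
  k=3: m=3, d=11, a=1
  k=4: m=8, d=1, a=16
d=1 and a=2a₀=16 at k=4, so the next step gives (m, d) = (8, 11) again — its k=1 value — and the period has length 4.

[8; 1, 1, 1, 16]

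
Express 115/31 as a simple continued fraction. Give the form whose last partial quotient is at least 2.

115 = 3·31 + 22
31 = 1·22 + 9
22 = 2·9 + 4
9 = 2·4 + 1
4 = 4·1 + 0  (stop)
So 115/31 = [3; 1, 2, 2, 4].

[3; 1, 2, 2, 4]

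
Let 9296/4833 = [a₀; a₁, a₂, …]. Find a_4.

9296 = 1·4833 + 4463   →  a_0 = 1
4833 = 1·4463 + 370   →  a_1 = 1
4463 = 12·370 + 23   →  a_2 = 12
370 = 16·23 + 2   →  a_3 = 16
23 = 11·2 + 1   →  a_4 = 11

11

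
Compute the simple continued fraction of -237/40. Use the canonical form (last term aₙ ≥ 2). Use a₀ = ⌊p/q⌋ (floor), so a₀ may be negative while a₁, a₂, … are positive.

[-6; 13, 3]

-237 = -6·40 + 3
40 = 13·3 + 1
3 = 3·1 + 0  (stop)
So -237/40 = [-6; 13, 3].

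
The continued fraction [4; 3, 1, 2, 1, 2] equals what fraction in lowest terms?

175/41

Fold from the inside: start with 2/1.
  1 + 1/2 = 3/2
  2 + 2/3 = 8/3
  1 + 3/8 = 11/8
  3 + 8/11 = 41/11
  4 + 11/41 = 175/41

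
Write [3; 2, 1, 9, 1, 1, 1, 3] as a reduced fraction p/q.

Using pₖ = aₖpₖ₋₁ + pₖ₋₂ and qₖ = aₖqₖ₋₁ + qₖ₋₂:
  k=0: a=3, p=3, q=1
  k=1: a=2, p=7, q=2
  k=2: a=1, p=10, q=3
  k=3: a=9, p=97, q=29
  k=4: a=1, p=107, q=32
  k=5: a=1, p=204, q=61
  k=6: a=1, p=311, q=93
  k=7: a=3, p=1137, q=340

1137/340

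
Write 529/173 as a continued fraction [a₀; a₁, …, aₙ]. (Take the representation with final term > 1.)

529 = 3×173 + 10
173 = 17×10 + 3
10 = 3×3 + 1
3 = 3×1 + 0  (stop)
So 529/173 = [3; 17, 3, 3].

[3; 17, 3, 3]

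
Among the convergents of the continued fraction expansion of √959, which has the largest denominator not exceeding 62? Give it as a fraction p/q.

√959 = [30; 1, 29, 1, 60, …] (period length 4).
Convergents:
  p_0/q_0 = 30/1
  p_1/q_1 = 31/1
  p_2/q_2 = 929/30
  p_3/q_3 = 960/31
  p_4/q_4 = 58529/1890
q_3 = 31 ≤ 62 < 1890 = q_4, so the answer is 960/31.

960/31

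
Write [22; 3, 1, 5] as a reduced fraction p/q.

Using pₖ = aₖpₖ₋₁ + pₖ₋₂ and qₖ = aₖqₖ₋₁ + qₖ₋₂:
  k=0: a=22, p=22, q=1
  k=1: a=3, p=67, q=3
  k=2: a=1, p=89, q=4
  k=3: a=5, p=512, q=23

512/23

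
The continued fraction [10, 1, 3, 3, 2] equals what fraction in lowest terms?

323/30

Fold from the inside: start with 2/1.
  3 + 1/2 = 7/2
  3 + 2/7 = 23/7
  1 + 7/23 = 30/23
  10 + 23/30 = 323/30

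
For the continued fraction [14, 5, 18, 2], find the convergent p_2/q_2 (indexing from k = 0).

1292/91

Using pₖ = aₖpₖ₋₁ + pₖ₋₂, qₖ = aₖqₖ₋₁ + qₖ₋₂ (with p₋₁=1, p₋₂=0, q₋₁=0, q₋₂=1):
  k=0: a=14, p=14, q=1
  k=1: a=5, p=71, q=5
  k=2: a=18, p=1292, q=91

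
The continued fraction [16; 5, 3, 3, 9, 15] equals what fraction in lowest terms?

120573/7448

Fold from the inside: start with 15/1.
  9 + 1/15 = 136/15
  3 + 15/136 = 423/136
  3 + 136/423 = 1405/423
  5 + 423/1405 = 7448/1405
  16 + 1405/7448 = 120573/7448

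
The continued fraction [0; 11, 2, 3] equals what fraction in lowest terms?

7/80

Using pₖ = aₖpₖ₋₁ + pₖ₋₂ and qₖ = aₖqₖ₋₁ + qₖ₋₂:
  k=0: a=0, p=0, q=1
  k=1: a=11, p=1, q=11
  k=2: a=2, p=2, q=23
  k=3: a=3, p=7, q=80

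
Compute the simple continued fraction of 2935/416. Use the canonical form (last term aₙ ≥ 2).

[7; 18, 11, 2]

2935 = 7·416 + 23
416 = 18·23 + 2
23 = 11·2 + 1
2 = 2·1 + 0  (stop)
So 2935/416 = [7; 18, 11, 2].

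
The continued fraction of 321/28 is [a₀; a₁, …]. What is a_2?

6

321 = 11·28 + 13   →  a_0 = 11
28 = 2·13 + 2   →  a_1 = 2
13 = 6·2 + 1   →  a_2 = 6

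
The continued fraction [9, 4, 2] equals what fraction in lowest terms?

83/9

Fold from the inside: start with 2/1.
  4 + 1/2 = 9/2
  9 + 2/9 = 83/9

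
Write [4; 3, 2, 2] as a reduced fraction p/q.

73/17

Using pₖ = aₖpₖ₋₁ + pₖ₋₂ and qₖ = aₖqₖ₋₁ + qₖ₋₂:
  k=0: a=4, p=4, q=1
  k=1: a=3, p=13, q=3
  k=2: a=2, p=30, q=7
  k=3: a=2, p=73, q=17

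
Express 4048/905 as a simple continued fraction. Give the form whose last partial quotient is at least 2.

[4; 2, 8, 1, 2, 1, 3, 3]

4048 = 4×905 + 428
905 = 2×428 + 49
428 = 8×49 + 36
49 = 1×36 + 13
36 = 2×13 + 10
13 = 1×10 + 3
10 = 3×3 + 1
3 = 3×1 + 0  (stop)
So 4048/905 = [4; 2, 8, 1, 2, 1, 3, 3].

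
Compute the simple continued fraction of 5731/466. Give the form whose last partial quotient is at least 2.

[12; 3, 2, 1, 5, 8]

5731 = 12×466 + 139
466 = 3×139 + 49
139 = 2×49 + 41
49 = 1×41 + 8
41 = 5×8 + 1
8 = 8×1 + 0  (stop)
So 5731/466 = [12; 3, 2, 1, 5, 8].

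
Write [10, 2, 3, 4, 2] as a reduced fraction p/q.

699/67

Using pₖ = aₖpₖ₋₁ + pₖ₋₂ and qₖ = aₖqₖ₋₁ + qₖ₋₂:
  k=0: a=10, p=10, q=1
  k=1: a=2, p=21, q=2
  k=2: a=3, p=73, q=7
  k=3: a=4, p=313, q=30
  k=4: a=2, p=699, q=67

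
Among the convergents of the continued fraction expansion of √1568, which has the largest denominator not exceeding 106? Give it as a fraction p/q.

3841/97

√1568 = [39; 1, 1, 2, 19, 2, 1, 1, 78, …] (period length 8).
Convergents:
  p_0/q_0 = 39/1
  p_1/q_1 = 40/1
  p_2/q_2 = 79/2
  p_3/q_3 = 198/5
  p_4/q_4 = 3841/97
  p_5/q_5 = 7880/199
q_4 = 97 ≤ 106 < 199 = q_5, so the answer is 3841/97.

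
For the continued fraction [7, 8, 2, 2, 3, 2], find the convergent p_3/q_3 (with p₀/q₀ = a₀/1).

Using pₖ = aₖpₖ₋₁ + pₖ₋₂, qₖ = aₖqₖ₋₁ + qₖ₋₂ (with p₋₁=1, p₋₂=0, q₋₁=0, q₋₂=1):
  k=0: a=7, p=7, q=1
  k=1: a=8, p=57, q=8
  k=2: a=2, p=121, q=17
  k=3: a=2, p=299, q=42

299/42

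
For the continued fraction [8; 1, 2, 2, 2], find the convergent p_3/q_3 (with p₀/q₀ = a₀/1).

Using pₖ = aₖpₖ₋₁ + pₖ₋₂, qₖ = aₖqₖ₋₁ + qₖ₋₂ (with p₋₁=1, p₋₂=0, q₋₁=0, q₋₂=1):
  k=0: a=8, p=8, q=1
  k=1: a=1, p=9, q=1
  k=2: a=2, p=26, q=3
  k=3: a=2, p=61, q=7

61/7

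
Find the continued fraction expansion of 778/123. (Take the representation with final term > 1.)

778 = 6*123 + 40
123 = 3*40 + 3
40 = 13*3 + 1
3 = 3*1 + 0  (stop)
So 778/123 = [6; 3, 13, 3].

[6; 3, 13, 3]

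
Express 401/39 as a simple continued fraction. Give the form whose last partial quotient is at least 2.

[10; 3, 1, 1, 5]

401 = 10×39 + 11
39 = 3×11 + 6
11 = 1×6 + 5
6 = 1×5 + 1
5 = 5×1 + 0  (stop)
So 401/39 = [10; 3, 1, 1, 5].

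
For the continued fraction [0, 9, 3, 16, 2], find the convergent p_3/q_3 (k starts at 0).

Using pₖ = aₖpₖ₋₁ + pₖ₋₂, qₖ = aₖqₖ₋₁ + qₖ₋₂ (with p₋₁=1, p₋₂=0, q₋₁=0, q₋₂=1):
  k=0: a=0, p=0, q=1
  k=1: a=9, p=1, q=9
  k=2: a=3, p=3, q=28
  k=3: a=16, p=49, q=457

49/457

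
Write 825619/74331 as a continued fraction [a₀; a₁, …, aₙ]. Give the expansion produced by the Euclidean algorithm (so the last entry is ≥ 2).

825619 = 11*74331 + 7978
74331 = 9*7978 + 2529
7978 = 3*2529 + 391
2529 = 6*391 + 183
391 = 2*183 + 25
183 = 7*25 + 8
25 = 3*8 + 1
8 = 8*1 + 0  (stop)
So 825619/74331 = [11; 9, 3, 6, 2, 7, 3, 8].

[11; 9, 3, 6, 2, 7, 3, 8]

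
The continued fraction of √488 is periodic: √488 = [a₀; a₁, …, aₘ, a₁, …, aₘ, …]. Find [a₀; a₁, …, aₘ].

[22; 11, 44]

a₀ = ⌊√488⌋ = 22.
With m₀=0, d₀=1 and mₖ₊₁ = dₖaₖ − mₖ, dₖ₊₁ = (n − mₖ₊₁²)/dₖ, aₖ₊₁ = ⌊(a₀+mₖ₊₁)/dₖ₊₁⌋:
  k=1: m=22, d=4, a=11
  k=2: m=22, d=1, a=44
d=1 and a=2a₀=44 at k=2, so the next step gives (m, d) = (22, 4) again — its k=1 value — and the period has length 2.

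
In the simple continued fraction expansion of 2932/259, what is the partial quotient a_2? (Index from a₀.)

2932 = 11·259 + 83   →  a_0 = 11
259 = 3·83 + 10   →  a_1 = 3
83 = 8·10 + 3   →  a_2 = 8

8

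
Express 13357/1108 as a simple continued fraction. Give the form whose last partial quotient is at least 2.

13357 = 12·1108 + 61
1108 = 18·61 + 10
61 = 6·10 + 1
10 = 10·1 + 0  (stop)
So 13357/1108 = [12; 18, 6, 10].

[12; 18, 6, 10]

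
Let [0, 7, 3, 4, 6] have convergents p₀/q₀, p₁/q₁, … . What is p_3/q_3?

13/95

Using pₖ = aₖpₖ₋₁ + pₖ₋₂, qₖ = aₖqₖ₋₁ + qₖ₋₂ (with p₋₁=1, p₋₂=0, q₋₁=0, q₋₂=1):
  k=0: a=0, p=0, q=1
  k=1: a=7, p=1, q=7
  k=2: a=3, p=3, q=22
  k=3: a=4, p=13, q=95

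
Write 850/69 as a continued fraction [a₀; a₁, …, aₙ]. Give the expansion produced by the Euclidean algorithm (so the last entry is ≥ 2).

[12; 3, 7, 3]

850 = 12·69 + 22
69 = 3·22 + 3
22 = 7·3 + 1
3 = 3·1 + 0  (stop)
So 850/69 = [12; 3, 7, 3].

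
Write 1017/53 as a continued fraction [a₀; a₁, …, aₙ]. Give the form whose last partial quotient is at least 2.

[19; 5, 3, 3]

1017 = 19×53 + 10
53 = 5×10 + 3
10 = 3×3 + 1
3 = 3×1 + 0  (stop)
So 1017/53 = [19; 5, 3, 3].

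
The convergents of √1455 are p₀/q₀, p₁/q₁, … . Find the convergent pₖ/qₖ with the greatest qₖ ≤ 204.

√1455 = [38; 6, 1, 11, 1, 6, 76, …] (period length 6).
Convergents:
  p_0/q_0 = 38/1
  p_1/q_1 = 229/6
  p_2/q_2 = 267/7
  p_3/q_3 = 3166/83
  p_4/q_4 = 3433/90
  p_5/q_5 = 23764/623
q_4 = 90 ≤ 204 < 623 = q_5, so the answer is 3433/90.

3433/90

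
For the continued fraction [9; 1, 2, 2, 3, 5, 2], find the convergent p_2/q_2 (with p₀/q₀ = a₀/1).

29/3

Using pₖ = aₖpₖ₋₁ + pₖ₋₂, qₖ = aₖqₖ₋₁ + qₖ₋₂ (with p₋₁=1, p₋₂=0, q₋₁=0, q₋₂=1):
  k=0: a=9, p=9, q=1
  k=1: a=1, p=10, q=1
  k=2: a=2, p=29, q=3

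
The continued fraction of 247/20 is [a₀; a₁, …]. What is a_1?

247 = 12·20 + 7   →  a_0 = 12
20 = 2·7 + 6   →  a_1 = 2

2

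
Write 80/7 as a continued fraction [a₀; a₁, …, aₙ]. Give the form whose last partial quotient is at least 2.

[11; 2, 3]

80 = 11×7 + 3
7 = 2×3 + 1
3 = 3×1 + 0  (stop)
So 80/7 = [11; 2, 3].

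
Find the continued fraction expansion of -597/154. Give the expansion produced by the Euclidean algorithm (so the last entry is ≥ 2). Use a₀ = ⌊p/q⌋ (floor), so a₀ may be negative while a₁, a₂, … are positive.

-597 = -4×154 + 19
154 = 8×19 + 2
19 = 9×2 + 1
2 = 2×1 + 0  (stop)
So -597/154 = [-4; 8, 9, 2].

[-4; 8, 9, 2]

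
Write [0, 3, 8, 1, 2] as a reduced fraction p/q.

26/81

Using pₖ = aₖpₖ₋₁ + pₖ₋₂ and qₖ = aₖqₖ₋₁ + qₖ₋₂:
  k=0: a=0, p=0, q=1
  k=1: a=3, p=1, q=3
  k=2: a=8, p=8, q=25
  k=3: a=1, p=9, q=28
  k=4: a=2, p=26, q=81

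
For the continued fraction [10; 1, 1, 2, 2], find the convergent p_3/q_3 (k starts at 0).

Using pₖ = aₖpₖ₋₁ + pₖ₋₂, qₖ = aₖqₖ₋₁ + qₖ₋₂ (with p₋₁=1, p₋₂=0, q₋₁=0, q₋₂=1):
  k=0: a=10, p=10, q=1
  k=1: a=1, p=11, q=1
  k=2: a=1, p=21, q=2
  k=3: a=2, p=53, q=5

53/5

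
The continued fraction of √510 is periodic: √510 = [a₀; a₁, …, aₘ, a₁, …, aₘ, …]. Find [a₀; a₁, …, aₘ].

a₀ = ⌊√510⌋ = 22.

[22; 1, 1, 2, 1, 1, 44]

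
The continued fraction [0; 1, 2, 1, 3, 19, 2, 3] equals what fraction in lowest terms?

Using pₖ = aₖpₖ₋₁ + pₖ₋₂ and qₖ = aₖqₖ₋₁ + qₖ₋₂:
  k=0: a=0, p=0, q=1
  k=1: a=1, p=1, q=1
  k=2: a=2, p=2, q=3
  k=3: a=1, p=3, q=4
  k=4: a=3, p=11, q=15
  k=5: a=19, p=212, q=289
  k=6: a=2, p=435, q=593
  k=7: a=3, p=1517, q=2068

1517/2068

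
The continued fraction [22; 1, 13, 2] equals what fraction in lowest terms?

Fold from the inside: start with 2/1.
  13 + 1/2 = 27/2
  1 + 2/27 = 29/27
  22 + 27/29 = 665/29

665/29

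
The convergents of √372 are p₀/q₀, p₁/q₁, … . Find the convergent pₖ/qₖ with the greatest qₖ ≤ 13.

135/7

√372 = [19; 3, 2, 12, 2, 3, 38, …] (period length 6).
Convergents:
  p_0/q_0 = 19/1
  p_1/q_1 = 58/3
  p_2/q_2 = 135/7
  p_3/q_3 = 1678/87
q_2 = 7 ≤ 13 < 87 = q_3, so the answer is 135/7.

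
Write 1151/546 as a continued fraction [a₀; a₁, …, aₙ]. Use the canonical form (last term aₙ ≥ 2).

1151 = 2×546 + 59
546 = 9×59 + 15
59 = 3×15 + 14
15 = 1×14 + 1
14 = 14×1 + 0  (stop)
So 1151/546 = [2; 9, 3, 1, 14].

[2; 9, 3, 1, 14]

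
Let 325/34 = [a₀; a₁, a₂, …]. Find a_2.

1

325 = 9·34 + 19   →  a_0 = 9
34 = 1·19 + 15   →  a_1 = 1
19 = 1·15 + 4   →  a_2 = 1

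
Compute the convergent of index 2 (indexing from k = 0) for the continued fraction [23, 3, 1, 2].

Using pₖ = aₖpₖ₋₁ + pₖ₋₂, qₖ = aₖqₖ₋₁ + qₖ₋₂ (with p₋₁=1, p₋₂=0, q₋₁=0, q₋₂=1):
  k=0: a=23, p=23, q=1
  k=1: a=3, p=70, q=3
  k=2: a=1, p=93, q=4

93/4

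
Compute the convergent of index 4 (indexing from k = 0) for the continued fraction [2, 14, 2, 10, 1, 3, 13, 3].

Using pₖ = aₖpₖ₋₁ + pₖ₋₂, qₖ = aₖqₖ₋₁ + qₖ₋₂ (with p₋₁=1, p₋₂=0, q₋₁=0, q₋₂=1):
  k=0: a=2, p=2, q=1
  k=1: a=14, p=29, q=14
  k=2: a=2, p=60, q=29
  k=3: a=10, p=629, q=304
  k=4: a=1, p=689, q=333

689/333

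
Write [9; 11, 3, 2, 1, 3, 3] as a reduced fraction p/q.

Using pₖ = aₖpₖ₋₁ + pₖ₋₂ and qₖ = aₖqₖ₋₁ + qₖ₋₂:
  k=0: a=9, p=9, q=1
  k=1: a=11, p=100, q=11
  k=2: a=3, p=309, q=34
  k=3: a=2, p=718, q=79
  k=4: a=1, p=1027, q=113
  k=5: a=3, p=3799, q=418
  k=6: a=3, p=12424, q=1367

12424/1367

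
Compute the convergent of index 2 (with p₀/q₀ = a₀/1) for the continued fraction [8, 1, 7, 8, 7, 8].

Using pₖ = aₖpₖ₋₁ + pₖ₋₂, qₖ = aₖqₖ₋₁ + qₖ₋₂ (with p₋₁=1, p₋₂=0, q₋₁=0, q₋₂=1):
  k=0: a=8, p=8, q=1
  k=1: a=1, p=9, q=1
  k=2: a=7, p=71, q=8

71/8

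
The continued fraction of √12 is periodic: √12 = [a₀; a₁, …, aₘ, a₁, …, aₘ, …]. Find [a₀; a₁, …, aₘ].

[3; 2, 6]

a₀ = ⌊√12⌋ = 3.
With m₀=0, d₀=1 and mₖ₊₁ = dₖaₖ − mₖ, dₖ₊₁ = (n − mₖ₊₁²)/dₖ, aₖ₊₁ = ⌊(a₀+mₖ₊₁)/dₖ₊₁⌋:
  k=1: m=3, d=3, a=2
  k=2: m=3, d=1, a=6
d=1 and a=2a₀=6 at k=2, so the next step gives (m, d) = (3, 3) again — its k=1 value — and the period has length 2.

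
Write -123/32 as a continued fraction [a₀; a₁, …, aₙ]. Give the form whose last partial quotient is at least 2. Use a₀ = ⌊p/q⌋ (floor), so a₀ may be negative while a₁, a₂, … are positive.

-123 = -4·32 + 5
32 = 6·5 + 2
5 = 2·2 + 1
2 = 2·1 + 0  (stop)
So -123/32 = [-4; 6, 2, 2].

[-4; 6, 2, 2]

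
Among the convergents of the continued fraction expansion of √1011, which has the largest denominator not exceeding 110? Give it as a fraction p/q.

1717/54

√1011 = [31; 1, 3, 1, 9, 1, 3, 1, 62, …] (period length 8).
Convergents:
  p_0/q_0 = 31/1
  p_1/q_1 = 32/1
  p_2/q_2 = 127/4
  p_3/q_3 = 159/5
  p_4/q_4 = 1558/49
  p_5/q_5 = 1717/54
  p_6/q_6 = 6709/211
q_5 = 54 ≤ 110 < 211 = q_6, so the answer is 1717/54.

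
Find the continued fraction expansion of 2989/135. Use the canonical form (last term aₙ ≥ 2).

[22; 7, 9, 2]

2989 = 22×135 + 19
135 = 7×19 + 2
19 = 9×2 + 1
2 = 2×1 + 0  (stop)
So 2989/135 = [22; 7, 9, 2].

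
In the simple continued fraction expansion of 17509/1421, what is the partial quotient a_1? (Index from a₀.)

3

17509 = 12·1421 + 457   →  a_0 = 12
1421 = 3·457 + 50   →  a_1 = 3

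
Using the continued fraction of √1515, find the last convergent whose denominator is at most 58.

√1515 = [38; 1, 11, 1, 76, …] (period length 4).
Convergents:
  p_0/q_0 = 38/1
  p_1/q_1 = 39/1
  p_2/q_2 = 467/12
  p_3/q_3 = 506/13
  p_4/q_4 = 38923/1000
q_3 = 13 ≤ 58 < 1000 = q_4, so the answer is 506/13.

506/13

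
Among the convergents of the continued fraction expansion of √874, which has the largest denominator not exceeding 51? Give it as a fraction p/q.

473/16

√874 = [29; 1, 1, 3, 2, 3, 1, 1, 58, …] (period length 8).
Convergents:
  p_0/q_0 = 29/1
  p_1/q_1 = 30/1
  p_2/q_2 = 59/2
  p_3/q_3 = 207/7
  p_4/q_4 = 473/16
  p_5/q_5 = 1626/55
q_4 = 16 ≤ 51 < 55 = q_5, so the answer is 473/16.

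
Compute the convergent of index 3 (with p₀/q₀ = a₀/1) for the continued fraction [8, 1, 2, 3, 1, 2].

87/10

Using pₖ = aₖpₖ₋₁ + pₖ₋₂, qₖ = aₖqₖ₋₁ + qₖ₋₂ (with p₋₁=1, p₋₂=0, q₋₁=0, q₋₂=1):
  k=0: a=8, p=8, q=1
  k=1: a=1, p=9, q=1
  k=2: a=2, p=26, q=3
  k=3: a=3, p=87, q=10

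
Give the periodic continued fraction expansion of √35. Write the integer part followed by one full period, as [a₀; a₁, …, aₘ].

[5; 1, 10]

a₀ = ⌊√35⌋ = 5.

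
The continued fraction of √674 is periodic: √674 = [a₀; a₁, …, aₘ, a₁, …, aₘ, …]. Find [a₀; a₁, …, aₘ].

a₀ = ⌊√674⌋ = 25.

[25; 1, 24, 1, 50]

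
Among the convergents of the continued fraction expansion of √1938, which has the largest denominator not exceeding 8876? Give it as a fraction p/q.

√1938 = [44; 44, 88, …] (period length 2).
Convergents:
  p_0/q_0 = 44/1
  p_1/q_1 = 1937/44
  p_2/q_2 = 170500/3873
  p_3/q_3 = 7503937/170456
q_2 = 3873 ≤ 8876 < 170456 = q_3, so the answer is 170500/3873.

170500/3873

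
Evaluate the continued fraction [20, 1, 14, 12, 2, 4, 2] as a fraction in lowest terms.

Fold from the inside: start with 2/1.
  4 + 1/2 = 9/2
  2 + 2/9 = 20/9
  12 + 9/20 = 249/20
  14 + 20/249 = 3506/249
  1 + 249/3506 = 3755/3506
  20 + 3506/3755 = 78606/3755

78606/3755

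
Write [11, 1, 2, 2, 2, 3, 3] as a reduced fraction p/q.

Using pₖ = aₖpₖ₋₁ + pₖ₋₂ and qₖ = aₖqₖ₋₁ + qₖ₋₂:
  k=0: a=11, p=11, q=1
  k=1: a=1, p=12, q=1
  k=2: a=2, p=35, q=3
  k=3: a=2, p=82, q=7
  k=4: a=2, p=199, q=17
  k=5: a=3, p=679, q=58
  k=6: a=3, p=2236, q=191

2236/191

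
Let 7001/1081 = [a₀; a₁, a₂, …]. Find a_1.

7001 = 6·1081 + 515   →  a_0 = 6
1081 = 2·515 + 51   →  a_1 = 2

2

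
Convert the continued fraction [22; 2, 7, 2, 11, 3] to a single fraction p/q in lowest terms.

25457/1133

Fold from the inside: start with 3/1.
  11 + 1/3 = 34/3
  2 + 3/34 = 71/34
  7 + 34/71 = 531/71
  2 + 71/531 = 1133/531
  22 + 531/1133 = 25457/1133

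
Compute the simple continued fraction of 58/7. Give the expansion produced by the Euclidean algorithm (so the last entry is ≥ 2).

[8; 3, 2]

58 = 8×7 + 2
7 = 3×2 + 1
2 = 2×1 + 0  (stop)
So 58/7 = [8; 3, 2].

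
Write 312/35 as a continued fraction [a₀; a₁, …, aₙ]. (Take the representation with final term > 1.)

312 = 8×35 + 32
35 = 1×32 + 3
32 = 10×3 + 2
3 = 1×2 + 1
2 = 2×1 + 0  (stop)
So 312/35 = [8; 1, 10, 1, 2].

[8; 1, 10, 1, 2]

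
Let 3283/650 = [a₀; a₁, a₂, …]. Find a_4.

3

3283 = 5·650 + 33   →  a_0 = 5
650 = 19·33 + 23   →  a_1 = 19
33 = 1·23 + 10   →  a_2 = 1
23 = 2·10 + 3   →  a_3 = 2
10 = 3·3 + 1   →  a_4 = 3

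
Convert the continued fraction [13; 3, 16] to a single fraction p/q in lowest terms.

653/49

Using pₖ = aₖpₖ₋₁ + pₖ₋₂ and qₖ = aₖqₖ₋₁ + qₖ₋₂:
  k=0: a=13, p=13, q=1
  k=1: a=3, p=40, q=3
  k=2: a=16, p=653, q=49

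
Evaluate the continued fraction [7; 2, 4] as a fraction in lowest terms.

67/9

Fold from the inside: start with 4/1.
  2 + 1/4 = 9/4
  7 + 4/9 = 67/9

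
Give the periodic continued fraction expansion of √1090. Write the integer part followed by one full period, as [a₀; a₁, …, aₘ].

[33; 66]

a₀ = ⌊√1090⌋ = 33.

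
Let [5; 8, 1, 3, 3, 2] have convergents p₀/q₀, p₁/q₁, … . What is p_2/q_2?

46/9

Using pₖ = aₖpₖ₋₁ + pₖ₋₂, qₖ = aₖqₖ₋₁ + qₖ₋₂ (with p₋₁=1, p₋₂=0, q₋₁=0, q₋₂=1):
  k=0: a=5, p=5, q=1
  k=1: a=8, p=41, q=8
  k=2: a=1, p=46, q=9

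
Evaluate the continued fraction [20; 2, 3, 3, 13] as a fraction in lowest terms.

6253/306

Using pₖ = aₖpₖ₋₁ + pₖ₋₂ and qₖ = aₖqₖ₋₁ + qₖ₋₂:
  k=0: a=20, p=20, q=1
  k=1: a=2, p=41, q=2
  k=2: a=3, p=143, q=7
  k=3: a=3, p=470, q=23
  k=4: a=13, p=6253, q=306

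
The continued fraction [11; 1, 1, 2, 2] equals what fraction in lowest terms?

Fold from the inside: start with 2/1.
  2 + 1/2 = 5/2
  1 + 2/5 = 7/5
  1 + 5/7 = 12/7
  11 + 7/12 = 139/12

139/12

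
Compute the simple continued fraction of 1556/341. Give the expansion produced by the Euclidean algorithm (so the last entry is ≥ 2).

[4; 1, 1, 3, 2, 6, 1, 2]

1556 = 4×341 + 192
341 = 1×192 + 149
192 = 1×149 + 43
149 = 3×43 + 20
43 = 2×20 + 3
20 = 6×3 + 2
3 = 1×2 + 1
2 = 2×1 + 0  (stop)
So 1556/341 = [4; 1, 1, 3, 2, 6, 1, 2].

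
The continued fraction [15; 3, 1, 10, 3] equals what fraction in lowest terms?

2029/133

Using pₖ = aₖpₖ₋₁ + pₖ₋₂ and qₖ = aₖqₖ₋₁ + qₖ₋₂:
  k=0: a=15, p=15, q=1
  k=1: a=3, p=46, q=3
  k=2: a=1, p=61, q=4
  k=3: a=10, p=656, q=43
  k=4: a=3, p=2029, q=133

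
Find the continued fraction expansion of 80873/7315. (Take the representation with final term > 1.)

[11; 17, 1, 13, 14, 2]

80873 = 11×7315 + 408
7315 = 17×408 + 379
408 = 1×379 + 29
379 = 13×29 + 2
29 = 14×2 + 1
2 = 2×1 + 0  (stop)
So 80873/7315 = [11; 17, 1, 13, 14, 2].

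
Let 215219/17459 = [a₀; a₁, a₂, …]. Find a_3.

215219 = 12·17459 + 5711   →  a_0 = 12
17459 = 3·5711 + 326   →  a_1 = 3
5711 = 17·326 + 169   →  a_2 = 17
326 = 1·169 + 157   →  a_3 = 1

1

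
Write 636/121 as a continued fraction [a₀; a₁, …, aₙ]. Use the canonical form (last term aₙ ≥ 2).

[5; 3, 1, 9, 3]

636 = 5×121 + 31
121 = 3×31 + 28
31 = 1×28 + 3
28 = 9×3 + 1
3 = 3×1 + 0  (stop)
So 636/121 = [5; 3, 1, 9, 3].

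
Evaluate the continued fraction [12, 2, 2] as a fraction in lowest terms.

Fold from the inside: start with 2/1.
  2 + 1/2 = 5/2
  12 + 2/5 = 62/5

62/5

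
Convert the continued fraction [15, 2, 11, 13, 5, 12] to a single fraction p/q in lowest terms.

288471/18637

Using pₖ = aₖpₖ₋₁ + pₖ₋₂ and qₖ = aₖqₖ₋₁ + qₖ₋₂:
  k=0: a=15, p=15, q=1
  k=1: a=2, p=31, q=2
  k=2: a=11, p=356, q=23
  k=3: a=13, p=4659, q=301
  k=4: a=5, p=23651, q=1528
  k=5: a=12, p=288471, q=18637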